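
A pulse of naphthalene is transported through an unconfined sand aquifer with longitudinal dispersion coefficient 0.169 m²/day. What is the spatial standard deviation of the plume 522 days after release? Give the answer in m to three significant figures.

13.3 m

Dispersive spreading gives a Gaussian with σ² = 2Dt; advection only shifts the center.
σ = √(2 × 0.169 × 522) = 13.3 m.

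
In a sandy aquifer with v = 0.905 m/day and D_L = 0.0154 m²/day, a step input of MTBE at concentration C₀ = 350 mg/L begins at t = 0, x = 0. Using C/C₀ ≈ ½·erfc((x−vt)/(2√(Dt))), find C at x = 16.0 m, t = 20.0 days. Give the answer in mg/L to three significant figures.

349 mg/L

For a continuous step input, C/C₀ ≈ ½·erfc((x−vt)/(2√(Dt))).
vt = 0.905 × 20.0 = 18.1 m and 2√(Dt) = 2√(0.0154 × 20.0) = 1.110 m.
Argument (x−vt)/(2√(Dt)) = (16.0 − 18.1)/1.110 = -1.892; ½·erfc(-1.892) = 0.9963.
C = 350 × 0.9963 = 349 mg/L.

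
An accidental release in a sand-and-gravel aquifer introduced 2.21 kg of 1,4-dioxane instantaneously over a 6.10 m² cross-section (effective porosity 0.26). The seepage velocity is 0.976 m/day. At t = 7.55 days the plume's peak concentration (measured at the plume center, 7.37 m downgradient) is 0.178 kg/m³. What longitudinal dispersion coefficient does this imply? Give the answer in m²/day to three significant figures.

0.646 m²/day

At the plume center C_max = M/(n_e·A·√(4πDt)), so D = M²/(4πt·(n_e·A·C_max)²).
n_e·A·C_max = 0.26 × 6.10 × 0.178 = 0.2823 kg/m.
D = 2.21²/(4π × 7.55 × 0.2823²) = 0.646 m²/day.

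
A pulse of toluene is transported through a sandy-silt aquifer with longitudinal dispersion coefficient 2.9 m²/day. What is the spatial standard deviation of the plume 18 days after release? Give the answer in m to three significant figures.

Dispersive spreading gives a Gaussian with σ² = 2Dt; advection only shifts the center.
σ = √(2 × 2.9 × 18) = 10.2 m.

10.2 m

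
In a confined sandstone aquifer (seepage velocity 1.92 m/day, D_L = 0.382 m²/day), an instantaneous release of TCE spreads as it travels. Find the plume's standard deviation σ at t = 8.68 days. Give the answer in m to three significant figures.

Dispersive spreading gives a Gaussian with σ² = 2Dt; advection only shifts the center.
σ = √(2 × 0.382 × 8.68) = 2.58 m.

2.58 m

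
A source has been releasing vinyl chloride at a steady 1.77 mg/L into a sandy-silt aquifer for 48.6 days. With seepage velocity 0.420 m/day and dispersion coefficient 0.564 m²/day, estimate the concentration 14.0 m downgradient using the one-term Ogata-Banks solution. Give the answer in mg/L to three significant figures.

For a continuous step input, C/C₀ ≈ ½·erfc((x−vt)/(2√(Dt))).
vt = 0.420 × 48.6 = 20.412 m and 2√(Dt) = 2√(0.564 × 48.6) = 10.47 m.
Argument (x−vt)/(2√(Dt)) = (14.0 − 20.412)/10.47 = -0.6124; ½·erfc(-0.6124) = 0.8068.
C = 1.77 × 0.8068 = 1.43 mg/L.

1.43 mg/L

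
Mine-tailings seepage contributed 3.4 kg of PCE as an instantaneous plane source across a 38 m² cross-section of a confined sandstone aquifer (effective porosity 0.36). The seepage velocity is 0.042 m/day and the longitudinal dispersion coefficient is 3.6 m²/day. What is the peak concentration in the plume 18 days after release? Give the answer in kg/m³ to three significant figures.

The peak of an instantaneous 1D plume sits at x = vt; there the Gaussian factor is 1 and C_max = M/(n_e·A·√(4πDt)), where n_e·A is the pore area the mass is dissolved in.
√(4πDt) = √(4π × 3.6 × 18) = 28.54 m, so C_max = 3.4/(0.36 × 38 × 28.54) = 0.00871 kg/m³.

0.00871 kg/m³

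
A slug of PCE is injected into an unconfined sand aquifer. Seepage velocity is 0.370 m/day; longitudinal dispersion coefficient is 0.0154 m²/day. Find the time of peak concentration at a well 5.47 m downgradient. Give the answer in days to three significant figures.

For the 1D instantaneous-source solution, setting ∂C/∂t = 0 at fixed x gives v²t² + 2Dt − x² = 0, so t = (√(D² + v²x²) − D)/v².
√(D² + v²x²) = √(0.0154² + 0.370² × 5.47²) = 2.024; v² = 0.1369.
t = (2.024 − 0.0154)/0.1369 = 14.7 days (vs. the pure-advection estimate x/v = 14.8 d).

14.7 days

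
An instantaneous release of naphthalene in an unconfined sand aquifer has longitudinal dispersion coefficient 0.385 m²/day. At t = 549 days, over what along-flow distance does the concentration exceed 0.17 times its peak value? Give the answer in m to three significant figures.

77.4 m

The plume is Gaussian with σ = √(2Dt) = √(2 × 0.385 × 549) = 20.56 m.
C/C_peak = exp(−Δx²/(2σ²)) = 0.17 ⇒ Δx = σ·√(−2 ln 0.17) = 20.56 × 1.883 = 38.71 m.
Width = 2Δx = 77.4 m.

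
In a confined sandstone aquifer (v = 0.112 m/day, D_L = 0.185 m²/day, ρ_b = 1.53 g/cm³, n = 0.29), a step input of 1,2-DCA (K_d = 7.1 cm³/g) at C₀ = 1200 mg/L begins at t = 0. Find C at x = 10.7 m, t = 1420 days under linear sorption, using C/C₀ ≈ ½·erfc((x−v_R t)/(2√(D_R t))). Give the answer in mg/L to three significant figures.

Retardation factor R = 1 + ρ_b·K_d/n = 1 + 1.53 × 7.1/0.29 = 38.46.
Sorption retards both mechanisms: v_R = v/R = 0.002912 m/day, D_R = D/R = 0.004810 m²/day.
v_R·t = 0.002912 × 1420 = 4.13504 m; 2√(D_R t) = 5.227 m; argument = (10.7 − 4.13504)/5.227 = 1.256.
C = C₀ × ½·erfc(1.256) = 1200 × 0.03785 = 45.4 mg/L.

45.4 mg/L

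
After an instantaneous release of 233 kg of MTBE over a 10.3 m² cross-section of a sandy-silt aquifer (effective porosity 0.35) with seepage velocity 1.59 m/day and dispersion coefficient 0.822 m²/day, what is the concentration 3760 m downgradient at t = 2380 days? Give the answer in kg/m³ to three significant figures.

0.382 kg/m³

For an instantaneous plane source, C(x,t) = M/(n_e·A·√(4πDt)) · exp(−(x−vt)²/(4Dt)), with n_e·A the pore (flow) area.
Plume center vt = 1.59 × 2380 = 3784.2 m, so the well at 3760 m is 24.2 m upgradient of the peak.
√(4πDt) = 156.8 m, giving peak height M/(n_e·A·√(4πDt)) = 233/(0.35 × 10.3 × 156.8) = 0.4122 kg/m³.
(x−vt)²/(4Dt) = (-24.2)²/(4 × 0.822 × 2380) = 0.07484; exp(−0.07484) = 0.9279.
C = 0.4122 × 0.9279 = 0.382 kg/m³.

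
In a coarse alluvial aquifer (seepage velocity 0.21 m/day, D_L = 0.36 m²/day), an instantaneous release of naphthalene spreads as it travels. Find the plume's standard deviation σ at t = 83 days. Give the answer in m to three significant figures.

7.73 m

Dispersive spreading gives a Gaussian with σ² = 2Dt; advection only shifts the center.
σ = √(2 × 0.36 × 83) = 7.73 m.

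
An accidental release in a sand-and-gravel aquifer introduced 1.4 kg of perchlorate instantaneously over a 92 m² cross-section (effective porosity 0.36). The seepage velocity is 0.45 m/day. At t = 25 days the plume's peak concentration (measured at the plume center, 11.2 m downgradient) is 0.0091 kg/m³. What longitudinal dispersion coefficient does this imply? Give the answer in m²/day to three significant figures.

0.0687 m²/day

At the plume center C_max = M/(n_e·A·√(4πDt)), so D = M²/(4πt·(n_e·A·C_max)²).
n_e·A·C_max = 0.36 × 92 × 0.0091 = 0.3014 kg/m.
D = 1.4²/(4π × 25 × 0.3014²) = 0.0687 m²/day.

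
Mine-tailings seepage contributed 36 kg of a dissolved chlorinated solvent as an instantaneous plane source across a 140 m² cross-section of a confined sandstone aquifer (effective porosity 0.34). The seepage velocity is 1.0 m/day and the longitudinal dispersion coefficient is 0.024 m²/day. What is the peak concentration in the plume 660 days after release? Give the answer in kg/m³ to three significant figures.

0.0536 kg/m³

The peak of an instantaneous 1D plume sits at x = vt; there the Gaussian factor is 1 and C_max = M/(n_e·A·√(4πDt)), where n_e·A is the pore area the mass is dissolved in.
√(4πDt) = √(4π × 0.024 × 660) = 14.11 m, so C_max = 36/(0.34 × 140 × 14.11) = 0.0536 kg/m³.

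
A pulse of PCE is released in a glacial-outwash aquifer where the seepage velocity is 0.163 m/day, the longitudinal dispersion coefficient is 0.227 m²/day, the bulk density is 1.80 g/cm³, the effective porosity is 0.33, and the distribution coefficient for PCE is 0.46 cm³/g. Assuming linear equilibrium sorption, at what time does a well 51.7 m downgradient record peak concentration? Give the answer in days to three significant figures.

1080 days

Retardation factor R = 1 + ρ_b·K_d/n = 1 + 1.80 × 0.46/0.33 = 3.509.
Sorption retards both mechanisms: v_R = v/R = 0.04645 m/day, D_R = D/R = 0.06469 m²/day.
Peak time from v_R²t² + 2D_R t − x² = 0: t = (√(D_R² + v_R²x²) − D_R)/v_R².
√(D_R² + v_R²x²) = √(0.06469² + 0.04645² × 51.7²) = 2.402; v_R² = 0.002158.
t = (2.402 − 0.06469)/0.002158 = 1080 days.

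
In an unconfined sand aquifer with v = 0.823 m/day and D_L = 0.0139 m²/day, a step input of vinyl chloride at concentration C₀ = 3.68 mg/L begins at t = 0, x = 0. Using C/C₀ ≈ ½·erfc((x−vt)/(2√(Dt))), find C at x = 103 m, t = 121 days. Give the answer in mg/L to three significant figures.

0.115 mg/L

For a continuous step input, C/C₀ ≈ ½·erfc((x−vt)/(2√(Dt))).
vt = 0.823 × 121 = 99.583 m and 2√(Dt) = 2√(0.0139 × 121) = 2.594 m.
Argument (x−vt)/(2√(Dt)) = (103 − 99.583)/2.594 = 1.317; ½·erfc(1.317) = 0.03126.
C = 3.68 × 0.03126 = 0.115 mg/L.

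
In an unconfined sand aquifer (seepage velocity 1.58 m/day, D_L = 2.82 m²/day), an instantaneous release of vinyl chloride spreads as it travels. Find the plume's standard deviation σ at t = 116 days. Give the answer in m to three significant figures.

Dispersive spreading gives a Gaussian with σ² = 2Dt; advection only shifts the center.
σ = √(2 × 2.82 × 116) = 25.6 m.

25.6 m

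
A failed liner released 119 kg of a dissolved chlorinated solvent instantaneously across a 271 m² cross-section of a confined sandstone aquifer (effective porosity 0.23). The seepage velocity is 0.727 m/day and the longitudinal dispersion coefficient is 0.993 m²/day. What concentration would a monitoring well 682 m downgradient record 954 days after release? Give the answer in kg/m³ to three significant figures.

For an instantaneous plane source, C(x,t) = M/(n_e·A·√(4πDt)) · exp(−(x−vt)²/(4Dt)), with n_e·A the pore (flow) area.
Plume center vt = 0.727 × 954 = 693.558 m, so the well at 682 m is 11.558 m upgradient of the peak.
√(4πDt) = 109.1 m, giving peak height M/(n_e·A·√(4πDt)) = 119/(0.23 × 271 × 109.1) = 0.01750 kg/m³.
(x−vt)²/(4Dt) = (-11.558)²/(4 × 0.993 × 954) = 0.03525; exp(−0.03525) = 0.9654.
C = 0.01750 × 0.9654 = 0.0169 kg/m³.

0.0169 kg/m³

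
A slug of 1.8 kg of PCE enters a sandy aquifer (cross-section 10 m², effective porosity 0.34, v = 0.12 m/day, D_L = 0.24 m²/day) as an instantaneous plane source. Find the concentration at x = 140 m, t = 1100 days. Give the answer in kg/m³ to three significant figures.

For an instantaneous plane source, C(x,t) = M/(n_e·A·√(4πDt)) · exp(−(x−vt)²/(4Dt)), with n_e·A the pore (flow) area.
Plume center vt = 0.12 × 1100 = 132 m, so the well at 140 m is 8 m downgradient of the peak.
√(4πDt) = 57.60 m, giving peak height M/(n_e·A·√(4πDt)) = 1.8/(0.34 × 10 × 57.60) = 0.009191 kg/m³.
(x−vt)²/(4Dt) = (8)²/(4 × 0.24 × 1100) = 0.06061; exp(−0.06061) = 0.9412.
C = 0.009191 × 0.9412 = 0.00865 kg/m³.

0.00865 kg/m³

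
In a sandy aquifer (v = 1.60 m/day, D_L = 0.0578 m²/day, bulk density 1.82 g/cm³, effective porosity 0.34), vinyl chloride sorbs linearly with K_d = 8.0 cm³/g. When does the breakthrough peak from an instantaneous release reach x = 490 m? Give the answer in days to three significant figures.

Retardation factor R = 1 + ρ_b·K_d/n = 1 + 1.82 × 8.0/0.34 = 43.82.
Sorption retards both mechanisms: v_R = v/R = 0.03651 m/day, D_R = D/R = 0.001319 m²/day.
Peak time from v_R²t² + 2D_R t − x² = 0: t = (√(D_R² + v_R²x²) − D_R)/v_R².
√(D_R² + v_R²x²) = √(0.001319² + 0.03651² × 490²) = 17.89; v_R² = 0.001333.
t = (17.89 − 0.001319)/0.001333 = 13400 days.

13400 days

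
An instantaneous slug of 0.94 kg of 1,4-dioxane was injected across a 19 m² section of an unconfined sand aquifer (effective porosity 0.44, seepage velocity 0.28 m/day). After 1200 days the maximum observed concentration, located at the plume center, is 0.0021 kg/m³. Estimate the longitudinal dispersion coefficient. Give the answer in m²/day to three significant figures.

0.190 m²/day

At the plume center C_max = M/(n_e·A·√(4πDt)), so D = M²/(4πt·(n_e·A·C_max)²).
n_e·A·C_max = 0.44 × 19 × 0.0021 = 0.01756 kg/m.
D = 0.94²/(4π × 1200 × 0.01756²) = 0.190 m²/day.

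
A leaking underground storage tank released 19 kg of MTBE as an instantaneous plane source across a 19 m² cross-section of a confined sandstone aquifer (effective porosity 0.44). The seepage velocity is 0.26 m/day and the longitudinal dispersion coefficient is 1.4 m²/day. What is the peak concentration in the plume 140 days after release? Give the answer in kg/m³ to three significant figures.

The peak of an instantaneous 1D plume sits at x = vt; there the Gaussian factor is 1 and C_max = M/(n_e·A·√(4πDt)), where n_e·A is the pore area the mass is dissolved in.
√(4πDt) = √(4π × 1.4 × 140) = 49.63 m, so C_max = 19/(0.44 × 19 × 49.63) = 0.0458 kg/m³.

0.0458 kg/m³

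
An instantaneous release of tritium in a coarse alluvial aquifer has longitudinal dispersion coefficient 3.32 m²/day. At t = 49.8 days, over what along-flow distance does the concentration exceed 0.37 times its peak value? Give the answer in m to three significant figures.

The plume is Gaussian with σ = √(2Dt) = √(2 × 3.32 × 49.8) = 18.18 m.
C/C_peak = exp(−Δx²/(2σ²)) = 0.37 ⇒ Δx = σ·√(−2 ln 0.37) = 18.18 × 1.410 = 25.63 m.
Width = 2Δx = 51.3 m.

51.3 m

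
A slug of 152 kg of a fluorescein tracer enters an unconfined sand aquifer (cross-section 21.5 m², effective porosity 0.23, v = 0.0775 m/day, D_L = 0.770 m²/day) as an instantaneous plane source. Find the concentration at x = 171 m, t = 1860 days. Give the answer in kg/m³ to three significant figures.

For an instantaneous plane source, C(x,t) = M/(n_e·A·√(4πDt)) · exp(−(x−vt)²/(4Dt)), with n_e·A the pore (flow) area.
Plume center vt = 0.0775 × 1860 = 144.15 m, so the well at 171 m is 26.85 m downgradient of the peak.
√(4πDt) = 134.2 m, giving peak height M/(n_e·A·√(4πDt)) = 152/(0.23 × 21.5 × 134.2) = 0.2290 kg/m³.
(x−vt)²/(4Dt) = (26.85)²/(4 × 0.770 × 1860) = 0.1258; exp(−0.1258) = 0.8818.
C = 0.2290 × 0.8818 = 0.202 kg/m³.

0.202 kg/m³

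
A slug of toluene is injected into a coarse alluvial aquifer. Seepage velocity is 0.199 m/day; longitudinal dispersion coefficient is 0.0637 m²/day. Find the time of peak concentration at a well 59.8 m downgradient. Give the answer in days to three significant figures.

299 days

For the 1D instantaneous-source solution, setting ∂C/∂t = 0 at fixed x gives v²t² + 2Dt − x² = 0, so t = (√(D² + v²x²) − D)/v².
√(D² + v²x²) = √(0.0637² + 0.199² × 59.8²) = 11.90; v² = 0.039601.
t = (11.90 − 0.0637)/0.039601 = 299 days (vs. the pure-advection estimate x/v = 301 d).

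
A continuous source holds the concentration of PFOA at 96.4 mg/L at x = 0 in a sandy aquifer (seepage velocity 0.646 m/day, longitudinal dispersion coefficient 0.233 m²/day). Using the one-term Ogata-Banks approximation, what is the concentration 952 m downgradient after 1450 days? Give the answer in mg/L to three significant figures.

For a continuous step input, C/C₀ ≈ ½·erfc((x−vt)/(2√(Dt))).
vt = 0.646 × 1450 = 936.7 m and 2√(Dt) = 2√(0.233 × 1450) = 36.76 m.
Argument (x−vt)/(2√(Dt)) = (952 − 936.7)/36.76 = 0.4162; ½·erfc(0.4162) = 0.2781.
C = 96.4 × 0.2781 = 26.8 mg/L.

26.8 mg/L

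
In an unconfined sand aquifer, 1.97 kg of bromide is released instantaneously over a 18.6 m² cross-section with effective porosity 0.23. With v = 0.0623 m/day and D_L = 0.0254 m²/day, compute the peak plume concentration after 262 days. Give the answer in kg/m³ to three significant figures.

The peak of an instantaneous 1D plume sits at x = vt; there the Gaussian factor is 1 and C_max = M/(n_e·A·√(4πDt)), where n_e·A is the pore area the mass is dissolved in.
√(4πDt) = √(4π × 0.0254 × 262) = 9.145 m, so C_max = 1.97/(0.23 × 18.6 × 9.145) = 0.0504 kg/m³.

0.0504 kg/m³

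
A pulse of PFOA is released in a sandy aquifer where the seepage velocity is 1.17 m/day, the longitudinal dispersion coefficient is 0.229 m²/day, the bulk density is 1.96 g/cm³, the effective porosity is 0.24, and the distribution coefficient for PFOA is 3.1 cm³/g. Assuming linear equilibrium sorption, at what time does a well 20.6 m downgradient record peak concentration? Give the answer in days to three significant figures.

459 days

Retardation factor R = 1 + ρ_b·K_d/n = 1 + 1.96 × 3.1/0.24 = 26.32.
Sorption retards both mechanisms: v_R = v/R = 0.04445 m/day, D_R = D/R = 0.008701 m²/day.
Peak time from v_R²t² + 2D_R t − x² = 0: t = (√(D_R² + v_R²x²) − D_R)/v_R².
√(D_R² + v_R²x²) = √(0.008701² + 0.04445² × 20.6²) = 0.9157; v_R² = 0.001976.
t = (0.9157 − 0.008701)/0.001976 = 459 days.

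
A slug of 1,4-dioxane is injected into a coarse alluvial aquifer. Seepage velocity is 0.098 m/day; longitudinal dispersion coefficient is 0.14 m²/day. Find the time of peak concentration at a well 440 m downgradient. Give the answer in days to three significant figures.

4480 days

For the 1D instantaneous-source solution, setting ∂C/∂t = 0 at fixed x gives v²t² + 2Dt − x² = 0, so t = (√(D² + v²x²) − D)/v².
√(D² + v²x²) = √(0.14² + 0.098² × 440²) = 43.12; v² = 0.009604.
t = (43.12 − 0.14)/0.009604 = 4480 days (vs. the pure-advection estimate x/v = 4490 d).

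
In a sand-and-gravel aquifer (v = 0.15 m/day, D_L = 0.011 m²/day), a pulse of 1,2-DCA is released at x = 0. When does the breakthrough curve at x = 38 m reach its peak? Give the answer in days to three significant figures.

253 days

For the 1D instantaneous-source solution, setting ∂C/∂t = 0 at fixed x gives v²t² + 2Dt − x² = 0, so t = (√(D² + v²x²) − D)/v².
√(D² + v²x²) = √(0.011² + 0.15² × 38²) = 5.700; v² = 0.0225.
t = (5.700 − 0.011)/0.0225 = 253 days (vs. the pure-advection estimate x/v = 253 d).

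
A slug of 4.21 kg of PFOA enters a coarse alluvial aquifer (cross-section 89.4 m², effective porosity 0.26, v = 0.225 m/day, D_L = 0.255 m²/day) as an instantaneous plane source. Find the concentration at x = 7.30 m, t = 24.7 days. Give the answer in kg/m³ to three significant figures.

0.0180 kg/m³

For an instantaneous plane source, C(x,t) = M/(n_e·A·√(4πDt)) · exp(−(x−vt)²/(4Dt)), with n_e·A the pore (flow) area.
Plume center vt = 0.225 × 24.7 = 5.5575 m, so the well at 7.30 m is 1.7425 m downgradient of the peak.
√(4πDt) = 8.897 m, giving peak height M/(n_e·A·√(4πDt)) = 4.21/(0.26 × 89.4 × 8.897) = 0.02036 kg/m³.
(x−vt)²/(4Dt) = (1.7425)²/(4 × 0.255 × 24.7) = 0.1205; exp(−0.1205) = 0.8865.
C = 0.02036 × 0.8865 = 0.0180 kg/m³.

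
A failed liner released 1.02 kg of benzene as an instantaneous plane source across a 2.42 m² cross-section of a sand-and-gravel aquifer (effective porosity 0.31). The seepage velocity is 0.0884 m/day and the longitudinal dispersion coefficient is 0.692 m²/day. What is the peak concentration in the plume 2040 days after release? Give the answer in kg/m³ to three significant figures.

The peak of an instantaneous 1D plume sits at x = vt; there the Gaussian factor is 1 and C_max = M/(n_e·A·√(4πDt)), where n_e·A is the pore area the mass is dissolved in.
√(4πDt) = √(4π × 0.692 × 2040) = 133.2 m, so C_max = 1.02/(0.31 × 2.42 × 133.2) = 0.0102 kg/m³.

0.0102 kg/m³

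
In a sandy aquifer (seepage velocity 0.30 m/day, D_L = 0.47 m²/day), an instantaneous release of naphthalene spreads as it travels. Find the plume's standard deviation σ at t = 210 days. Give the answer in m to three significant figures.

Dispersive spreading gives a Gaussian with σ² = 2Dt; advection only shifts the center.
σ = √(2 × 0.47 × 210) = 14.0 m.

14.0 m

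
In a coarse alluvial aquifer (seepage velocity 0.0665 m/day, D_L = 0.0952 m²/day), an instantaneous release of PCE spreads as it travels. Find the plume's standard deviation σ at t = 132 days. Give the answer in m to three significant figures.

5.01 m

Dispersive spreading gives a Gaussian with σ² = 2Dt; advection only shifts the center.
σ = √(2 × 0.0952 × 132) = 5.01 m.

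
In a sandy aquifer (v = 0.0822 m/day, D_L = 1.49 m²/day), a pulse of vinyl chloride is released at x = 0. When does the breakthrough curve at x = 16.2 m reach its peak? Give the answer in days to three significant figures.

75.2 days

For the 1D instantaneous-source solution, setting ∂C/∂t = 0 at fixed x gives v²t² + 2Dt − x² = 0, so t = (√(D² + v²x²) − D)/v².
√(D² + v²x²) = √(1.49² + 0.0822² × 16.2²) = 1.998; v² = 0.00675684.
t = (1.998 − 1.49)/0.00675684 = 75.2 days (vs. the pure-advection estimate x/v = 197 d).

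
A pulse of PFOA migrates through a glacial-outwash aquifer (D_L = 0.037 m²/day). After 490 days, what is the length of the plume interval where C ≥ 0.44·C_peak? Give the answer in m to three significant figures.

The plume is Gaussian with σ = √(2Dt) = √(2 × 0.037 × 490) = 6.022 m.
C/C_peak = exp(−Δx²/(2σ²)) = 0.44 ⇒ Δx = σ·√(−2 ln 0.44) = 6.022 × 1.281 = 7.714 m.
Width = 2Δx = 15.4 m.

15.4 m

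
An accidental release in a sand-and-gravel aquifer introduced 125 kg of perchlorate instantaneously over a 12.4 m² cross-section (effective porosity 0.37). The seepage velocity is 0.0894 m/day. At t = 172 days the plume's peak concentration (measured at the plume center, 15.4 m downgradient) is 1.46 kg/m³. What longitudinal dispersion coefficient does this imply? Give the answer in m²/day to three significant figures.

At the plume center C_max = M/(n_e·A·√(4πDt)), so D = M²/(4πt·(n_e·A·C_max)²).
n_e·A·C_max = 0.37 × 12.4 × 1.46 = 6.698 kg/m.
D = 125²/(4π × 172 × 6.698²) = 0.161 m²/day.

0.161 m²/day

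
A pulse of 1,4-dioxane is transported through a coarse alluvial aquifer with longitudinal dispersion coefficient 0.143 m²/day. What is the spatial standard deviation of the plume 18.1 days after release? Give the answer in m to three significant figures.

2.28 m

Dispersive spreading gives a Gaussian with σ² = 2Dt; advection only shifts the center.
σ = √(2 × 0.143 × 18.1) = 2.28 m.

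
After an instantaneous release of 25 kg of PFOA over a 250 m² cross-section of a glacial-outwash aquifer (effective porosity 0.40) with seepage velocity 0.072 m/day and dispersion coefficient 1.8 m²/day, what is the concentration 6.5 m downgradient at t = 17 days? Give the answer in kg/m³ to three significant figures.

For an instantaneous plane source, C(x,t) = M/(n_e·A·√(4πDt)) · exp(−(x−vt)²/(4Dt)), with n_e·A the pore (flow) area.
Plume center vt = 0.072 × 17 = 1.224 m, so the well at 6.5 m is 5.276 m downgradient of the peak.
√(4πDt) = 19.61 m, giving peak height M/(n_e·A·√(4πDt)) = 25/(0.40 × 250 × 19.61) = 0.01275 kg/m³.
(x−vt)²/(4Dt) = (5.276)²/(4 × 1.8 × 17) = 0.2274; exp(−0.2274) = 0.7966.
C = 0.01275 × 0.7966 = 0.0102 kg/m³.

0.0102 kg/m³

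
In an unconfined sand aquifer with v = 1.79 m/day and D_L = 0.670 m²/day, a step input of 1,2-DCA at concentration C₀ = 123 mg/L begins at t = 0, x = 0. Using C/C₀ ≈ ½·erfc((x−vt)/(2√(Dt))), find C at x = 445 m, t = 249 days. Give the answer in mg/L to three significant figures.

63.4 mg/L

For a continuous step input, C/C₀ ≈ ½·erfc((x−vt)/(2√(Dt))).
vt = 1.79 × 249 = 445.71 m and 2√(Dt) = 2√(0.670 × 249) = 25.83 m.
Argument (x−vt)/(2√(Dt)) = (445 − 445.71)/25.83 = -0.02749; ½·erfc(-0.02749) = 0.5155.
C = 123 × 0.5155 = 63.4 mg/L.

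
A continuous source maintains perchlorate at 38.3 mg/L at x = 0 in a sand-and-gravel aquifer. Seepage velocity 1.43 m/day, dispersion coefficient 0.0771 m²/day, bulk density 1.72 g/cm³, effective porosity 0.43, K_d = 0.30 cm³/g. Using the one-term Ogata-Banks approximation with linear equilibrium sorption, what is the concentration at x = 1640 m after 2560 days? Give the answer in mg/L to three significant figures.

Retardation factor R = 1 + ρ_b·K_d/n = 1 + 1.72 × 0.30/0.43 = 2.200.
Sorption retards both mechanisms: v_R = v/R = 0.6500 m/day, D_R = D/R = 0.03505 m²/day.
v_R·t = 0.6500 × 2560 = 1664 m; 2√(D_R t) = 18.94 m; argument = (1640 − 1664)/18.94 = -1.267.
C = C₀ × ½·erfc(-1.267) = 38.3 × 0.9634 = 36.9 mg/L.

36.9 mg/L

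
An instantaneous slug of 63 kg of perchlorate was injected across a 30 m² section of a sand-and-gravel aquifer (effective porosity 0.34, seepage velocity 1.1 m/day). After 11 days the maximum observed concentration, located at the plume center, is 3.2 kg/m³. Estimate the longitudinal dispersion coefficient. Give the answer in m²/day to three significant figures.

0.0270 m²/day

At the plume center C_max = M/(n_e·A·√(4πDt)), so D = M²/(4πt·(n_e·A·C_max)²).
n_e·A·C_max = 0.34 × 30 × 3.2 = 32.64 kg/m.
D = 63²/(4π × 11 × 32.64²) = 0.0270 m²/day.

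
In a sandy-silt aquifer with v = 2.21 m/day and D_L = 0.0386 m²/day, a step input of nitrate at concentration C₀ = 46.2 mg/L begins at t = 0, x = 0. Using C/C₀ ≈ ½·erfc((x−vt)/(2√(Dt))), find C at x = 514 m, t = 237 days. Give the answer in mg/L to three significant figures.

45.7 mg/L

For a continuous step input, C/C₀ ≈ ½·erfc((x−vt)/(2√(Dt))).
vt = 2.21 × 237 = 523.77 m and 2√(Dt) = 2√(0.0386 × 237) = 6.049 m.
Argument (x−vt)/(2√(Dt)) = (514 − 523.77)/6.049 = -1.615; ½·erfc(-1.615) = 0.9888.
C = 46.2 × 0.9888 = 45.7 mg/L.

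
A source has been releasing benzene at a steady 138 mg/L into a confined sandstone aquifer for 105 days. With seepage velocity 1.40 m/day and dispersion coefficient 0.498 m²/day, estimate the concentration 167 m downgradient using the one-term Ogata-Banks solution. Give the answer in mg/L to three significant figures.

3.48 mg/L

For a continuous step input, C/C₀ ≈ ½·erfc((x−vt)/(2√(Dt))).
vt = 1.40 × 105 = 147 m and 2√(Dt) = 2√(0.498 × 105) = 14.46 m.
Argument (x−vt)/(2√(Dt)) = (167 − 147)/14.46 = 1.383; ½·erfc(1.383) = 0.02524.
C = 138 × 0.02524 = 3.48 mg/L.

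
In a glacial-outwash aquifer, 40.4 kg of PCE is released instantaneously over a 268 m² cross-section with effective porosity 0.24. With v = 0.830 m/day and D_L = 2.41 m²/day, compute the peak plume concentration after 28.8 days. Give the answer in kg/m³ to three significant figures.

0.0213 kg/m³

The peak of an instantaneous 1D plume sits at x = vt; there the Gaussian factor is 1 and C_max = M/(n_e·A·√(4πDt)), where n_e·A is the pore area the mass is dissolved in.
√(4πDt) = √(4π × 2.41 × 28.8) = 29.53 m, so C_max = 40.4/(0.24 × 268 × 29.53) = 0.0213 kg/m³.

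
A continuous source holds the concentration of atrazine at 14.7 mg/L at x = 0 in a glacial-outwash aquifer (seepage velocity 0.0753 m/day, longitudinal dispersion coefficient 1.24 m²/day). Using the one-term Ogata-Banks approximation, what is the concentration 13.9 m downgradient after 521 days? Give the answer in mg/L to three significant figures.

For a continuous step input, C/C₀ ≈ ½·erfc((x−vt)/(2√(Dt))).
vt = 0.0753 × 521 = 39.2313 m and 2√(Dt) = 2√(1.24 × 521) = 50.83 m.
Argument (x−vt)/(2√(Dt)) = (13.9 − 39.2313)/50.83 = -0.4984; ½·erfc(-0.4984) = 0.7595.
C = 14.7 × 0.7595 = 11.2 mg/L.

11.2 mg/L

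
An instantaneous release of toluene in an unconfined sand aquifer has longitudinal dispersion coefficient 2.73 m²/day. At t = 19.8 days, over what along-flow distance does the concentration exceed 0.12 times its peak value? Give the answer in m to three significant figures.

42.8 m

The plume is Gaussian with σ = √(2Dt) = √(2 × 2.73 × 19.8) = 10.40 m.
C/C_peak = exp(−Δx²/(2σ²)) = 0.12 ⇒ Δx = σ·√(−2 ln 0.12) = 10.40 × 2.059 = 21.41 m.
Width = 2Δx = 42.8 m.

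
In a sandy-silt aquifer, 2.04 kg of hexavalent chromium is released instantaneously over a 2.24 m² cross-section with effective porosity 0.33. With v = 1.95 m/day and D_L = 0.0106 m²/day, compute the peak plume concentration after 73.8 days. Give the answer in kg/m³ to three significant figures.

0.880 kg/m³

The peak of an instantaneous 1D plume sits at x = vt; there the Gaussian factor is 1 and C_max = M/(n_e·A·√(4πDt)), where n_e·A is the pore area the mass is dissolved in.
√(4πDt) = √(4π × 0.0106 × 73.8) = 3.135 m, so C_max = 2.04/(0.33 × 2.24 × 3.135) = 0.880 kg/m³.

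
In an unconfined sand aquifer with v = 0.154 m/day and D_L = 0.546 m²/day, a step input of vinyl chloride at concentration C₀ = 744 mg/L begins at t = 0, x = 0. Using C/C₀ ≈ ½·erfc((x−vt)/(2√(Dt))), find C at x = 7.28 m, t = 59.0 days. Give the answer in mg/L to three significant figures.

438 mg/L

For a continuous step input, C/C₀ ≈ ½·erfc((x−vt)/(2√(Dt))).
vt = 0.154 × 59.0 = 9.086 m and 2√(Dt) = 2√(0.546 × 59.0) = 11.35 m.
Argument (x−vt)/(2√(Dt)) = (7.28 − 9.086)/11.35 = -0.1591; ½·erfc(-0.1591) = 0.5890.
C = 744 × 0.5890 = 438 mg/L.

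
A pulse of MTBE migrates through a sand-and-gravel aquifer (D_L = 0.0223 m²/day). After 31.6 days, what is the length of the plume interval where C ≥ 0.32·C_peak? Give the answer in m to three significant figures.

The plume is Gaussian with σ = √(2Dt) = √(2 × 0.0223 × 31.6) = 1.187 m.
C/C_peak = exp(−Δx²/(2σ²)) = 0.32 ⇒ Δx = σ·√(−2 ln 0.32) = 1.187 × 1.510 = 1.792 m.
Width = 2Δx = 3.58 m.

3.58 m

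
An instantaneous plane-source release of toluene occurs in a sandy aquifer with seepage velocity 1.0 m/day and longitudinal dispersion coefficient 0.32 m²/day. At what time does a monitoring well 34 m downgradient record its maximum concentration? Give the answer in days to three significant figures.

For the 1D instantaneous-source solution, setting ∂C/∂t = 0 at fixed x gives v²t² + 2Dt − x² = 0, so t = (√(D² + v²x²) − D)/v².
√(D² + v²x²) = √(0.32² + 1.0² × 34²) = 34.00; v² = 1.
t = (34.00 − 0.32)/1 = 33.7 days (vs. the pure-advection estimate x/v = 34.0 d).

33.7 days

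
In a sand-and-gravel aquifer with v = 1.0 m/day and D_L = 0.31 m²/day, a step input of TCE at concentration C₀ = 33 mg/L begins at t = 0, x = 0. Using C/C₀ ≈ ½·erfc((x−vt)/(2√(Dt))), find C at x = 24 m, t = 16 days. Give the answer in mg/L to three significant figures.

0.183 mg/L

For a continuous step input, C/C₀ ≈ ½·erfc((x−vt)/(2√(Dt))).
vt = 1.0 × 16 = 16 m and 2√(Dt) = 2√(0.31 × 16) = 4.454 m.
Argument (x−vt)/(2√(Dt)) = (24 − 16)/4.454 = 1.796; ½·erfc(1.796) = 0.005544.
C = 33 × 0.005544 = 0.183 mg/L.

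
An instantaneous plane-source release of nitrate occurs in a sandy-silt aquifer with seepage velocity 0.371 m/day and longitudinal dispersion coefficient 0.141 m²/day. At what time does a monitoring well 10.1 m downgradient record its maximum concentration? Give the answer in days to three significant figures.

26.2 days

For the 1D instantaneous-source solution, setting ∂C/∂t = 0 at fixed x gives v²t² + 2Dt − x² = 0, so t = (√(D² + v²x²) − D)/v².
√(D² + v²x²) = √(0.141² + 0.371² × 10.1²) = 3.750; v² = 0.137641.
t = (3.750 − 0.141)/0.137641 = 26.2 days (vs. the pure-advection estimate x/v = 27.2 d).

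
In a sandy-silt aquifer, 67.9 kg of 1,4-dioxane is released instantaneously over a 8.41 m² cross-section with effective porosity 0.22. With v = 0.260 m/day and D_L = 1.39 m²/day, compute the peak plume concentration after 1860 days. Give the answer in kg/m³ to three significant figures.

The peak of an instantaneous 1D plume sits at x = vt; there the Gaussian factor is 1 and C_max = M/(n_e·A·√(4πDt)), where n_e·A is the pore area the mass is dissolved in.
√(4πDt) = √(4π × 1.39 × 1860) = 180.2 m, so C_max = 67.9/(0.22 × 8.41 × 180.2) = 0.204 kg/m³.

0.204 kg/m³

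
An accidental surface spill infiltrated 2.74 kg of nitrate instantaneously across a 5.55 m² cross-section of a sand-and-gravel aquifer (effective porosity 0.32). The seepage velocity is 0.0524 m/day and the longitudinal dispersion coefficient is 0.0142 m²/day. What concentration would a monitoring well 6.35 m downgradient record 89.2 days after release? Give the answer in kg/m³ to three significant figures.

0.222 kg/m³

For an instantaneous plane source, C(x,t) = M/(n_e·A·√(4πDt)) · exp(−(x−vt)²/(4Dt)), with n_e·A the pore (flow) area.
Plume center vt = 0.0524 × 89.2 = 4.67408 m, so the well at 6.35 m is 1.67592 m downgradient of the peak.
√(4πDt) = 3.990 m, giving peak height M/(n_e·A·√(4πDt)) = 2.74/(0.32 × 5.55 × 3.990) = 0.3867 kg/m³.
(x−vt)²/(4Dt) = (1.67592)²/(4 × 0.0142 × 89.2) = 0.5544; exp(−0.5544) = 0.5744.
C = 0.3867 × 0.5744 = 0.222 kg/m³.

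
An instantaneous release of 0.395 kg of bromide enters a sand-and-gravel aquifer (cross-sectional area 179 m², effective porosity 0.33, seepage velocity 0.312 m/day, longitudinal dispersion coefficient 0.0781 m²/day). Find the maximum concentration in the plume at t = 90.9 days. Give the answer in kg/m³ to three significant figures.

The peak of an instantaneous 1D plume sits at x = vt; there the Gaussian factor is 1 and C_max = M/(n_e·A·√(4πDt)), where n_e·A is the pore area the mass is dissolved in.
√(4πDt) = √(4π × 0.0781 × 90.9) = 9.445 m, so C_max = 0.395/(0.33 × 179 × 9.445) = 0.000708 kg/m³.

0.000708 kg/m³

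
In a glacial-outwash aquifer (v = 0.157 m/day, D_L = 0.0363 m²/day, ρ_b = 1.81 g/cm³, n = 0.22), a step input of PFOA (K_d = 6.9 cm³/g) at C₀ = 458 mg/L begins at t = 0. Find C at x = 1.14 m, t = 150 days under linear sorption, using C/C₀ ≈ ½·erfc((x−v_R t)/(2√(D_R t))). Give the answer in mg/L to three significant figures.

21.0 mg/L

Retardation factor R = 1 + ρ_b·K_d/n = 1 + 1.81 × 6.9/0.22 = 57.77.
Sorption retards both mechanisms: v_R = v/R = 0.002718 m/day, D_R = D/R = 0.0006284 m²/day.
v_R·t = 0.002718 × 150 = 0.4077 m; 2√(D_R t) = 0.6140 m; argument = (1.14 − 0.4077)/0.6140 = 1.193.
C = C₀ × ½·erfc(1.193) = 458 × 0.04579 = 21.0 mg/L.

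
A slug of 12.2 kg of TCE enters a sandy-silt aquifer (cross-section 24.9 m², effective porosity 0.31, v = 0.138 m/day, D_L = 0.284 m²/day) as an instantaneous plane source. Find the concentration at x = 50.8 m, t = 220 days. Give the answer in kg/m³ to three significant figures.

0.0106 kg/m³

For an instantaneous plane source, C(x,t) = M/(n_e·A·√(4πDt)) · exp(−(x−vt)²/(4Dt)), with n_e·A the pore (flow) area.
Plume center vt = 0.138 × 220 = 30.36 m, so the well at 50.8 m is 20.44 m downgradient of the peak.
√(4πDt) = 28.02 m, giving peak height M/(n_e·A·√(4πDt)) = 12.2/(0.31 × 24.9 × 28.02) = 0.05641 kg/m³.
(x−vt)²/(4Dt) = (20.44)²/(4 × 0.284 × 220) = 1.672; exp(−1.672) = 0.1879.
C = 0.05641 × 0.1879 = 0.0106 kg/m³.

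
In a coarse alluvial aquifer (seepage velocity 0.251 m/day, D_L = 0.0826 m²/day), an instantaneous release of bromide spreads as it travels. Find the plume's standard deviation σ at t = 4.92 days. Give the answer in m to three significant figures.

Dispersive spreading gives a Gaussian with σ² = 2Dt; advection only shifts the center.
σ = √(2 × 0.0826 × 4.92) = 0.902 m.

0.902 m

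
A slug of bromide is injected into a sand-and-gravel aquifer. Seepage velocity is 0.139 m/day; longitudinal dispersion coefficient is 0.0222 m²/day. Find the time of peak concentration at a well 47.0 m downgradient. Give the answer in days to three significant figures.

337 days

For the 1D instantaneous-source solution, setting ∂C/∂t = 0 at fixed x gives v²t² + 2Dt − x² = 0, so t = (√(D² + v²x²) − D)/v².
√(D² + v²x²) = √(0.0222² + 0.139² × 47.0²) = 6.533; v² = 0.019321.
t = (6.533 − 0.0222)/0.019321 = 337 days (vs. the pure-advection estimate x/v = 338 d).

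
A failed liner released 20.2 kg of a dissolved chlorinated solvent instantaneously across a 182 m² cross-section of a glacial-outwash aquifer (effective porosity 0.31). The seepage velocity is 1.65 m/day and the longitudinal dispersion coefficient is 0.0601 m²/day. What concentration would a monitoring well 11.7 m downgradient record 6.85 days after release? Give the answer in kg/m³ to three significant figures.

0.143 kg/m³

For an instantaneous plane source, C(x,t) = M/(n_e·A·√(4πDt)) · exp(−(x−vt)²/(4Dt)), with n_e·A the pore (flow) area.
Plume center vt = 1.65 × 6.85 = 11.3025 m, so the well at 11.7 m is 0.3975 m downgradient of the peak.
√(4πDt) = 2.275 m, giving peak height M/(n_e·A·√(4πDt)) = 20.2/(0.31 × 182 × 2.275) = 0.1574 kg/m³.
(x−vt)²/(4Dt) = (0.3975)²/(4 × 0.0601 × 6.85) = 0.09595; exp(−0.09595) = 0.9085.
C = 0.1574 × 0.9085 = 0.143 kg/m³.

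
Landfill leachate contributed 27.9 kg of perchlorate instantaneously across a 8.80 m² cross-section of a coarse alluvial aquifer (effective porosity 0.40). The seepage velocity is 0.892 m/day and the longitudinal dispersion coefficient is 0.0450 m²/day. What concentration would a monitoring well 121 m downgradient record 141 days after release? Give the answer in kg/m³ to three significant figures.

For an instantaneous plane source, C(x,t) = M/(n_e·A·√(4πDt)) · exp(−(x−vt)²/(4Dt)), with n_e·A the pore (flow) area.
Plume center vt = 0.892 × 141 = 125.772 m, so the well at 121 m is 4.772 m upgradient of the peak.
√(4πDt) = 8.929 m, giving peak height M/(n_e·A·√(4πDt)) = 27.9/(0.40 × 8.80 × 8.929) = 0.8877 kg/m³.
(x−vt)²/(4Dt) = (-4.772)²/(4 × 0.0450 × 141) = 0.8972; exp(−0.8972) = 0.4077.
C = 0.8877 × 0.4077 = 0.362 kg/m³.

0.362 kg/m³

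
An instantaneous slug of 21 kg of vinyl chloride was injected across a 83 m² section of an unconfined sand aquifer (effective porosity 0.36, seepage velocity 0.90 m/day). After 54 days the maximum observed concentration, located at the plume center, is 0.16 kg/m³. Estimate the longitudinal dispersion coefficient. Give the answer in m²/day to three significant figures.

At the plume center C_max = M/(n_e·A·√(4πDt)), so D = M²/(4πt·(n_e·A·C_max)²).
n_e·A·C_max = 0.36 × 83 × 0.16 = 4.781 kg/m.
D = 21²/(4π × 54 × 4.781²) = 0.0284 m²/day.

0.0284 m²/day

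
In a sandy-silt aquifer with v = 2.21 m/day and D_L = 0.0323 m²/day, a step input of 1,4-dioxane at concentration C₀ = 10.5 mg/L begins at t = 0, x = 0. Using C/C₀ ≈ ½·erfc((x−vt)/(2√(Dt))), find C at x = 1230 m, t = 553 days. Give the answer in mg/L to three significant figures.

0.987 mg/L

For a continuous step input, C/C₀ ≈ ½·erfc((x−vt)/(2√(Dt))).
vt = 2.21 × 553 = 1222.13 m and 2√(Dt) = 2√(0.0323 × 553) = 8.453 m.
Argument (x−vt)/(2√(Dt)) = (1230 − 1222.13)/8.453 = 0.9310; ½·erfc(0.9310) = 0.09398.
C = 10.5 × 0.09398 = 0.987 mg/L.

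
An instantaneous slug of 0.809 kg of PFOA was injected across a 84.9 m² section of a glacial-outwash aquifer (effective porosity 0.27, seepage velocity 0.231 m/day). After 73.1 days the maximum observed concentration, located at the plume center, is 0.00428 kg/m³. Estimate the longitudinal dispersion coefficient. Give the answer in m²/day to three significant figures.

0.0740 m²/day

At the plume center C_max = M/(n_e·A·√(4πDt)), so D = M²/(4πt·(n_e·A·C_max)²).
n_e·A·C_max = 0.27 × 84.9 × 0.00428 = 0.09811 kg/m.
D = 0.809²/(4π × 73.1 × 0.09811²) = 0.0740 m²/day.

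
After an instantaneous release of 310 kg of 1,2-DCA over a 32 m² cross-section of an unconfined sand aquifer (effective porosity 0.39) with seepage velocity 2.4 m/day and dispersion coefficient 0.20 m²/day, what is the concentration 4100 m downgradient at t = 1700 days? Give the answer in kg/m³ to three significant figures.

For an instantaneous plane source, C(x,t) = M/(n_e·A·√(4πDt)) · exp(−(x−vt)²/(4Dt)), with n_e·A the pore (flow) area.
Plume center vt = 2.4 × 1700 = 4080 m, so the well at 4100 m is 20 m downgradient of the peak.
√(4πDt) = 65.36 m, giving peak height M/(n_e·A·√(4πDt)) = 310/(0.39 × 32 × 65.36) = 0.3800 kg/m³.
(x−vt)²/(4Dt) = (20)²/(4 × 0.20 × 1700) = 0.2941; exp(−0.2941) = 0.7452.
C = 0.3800 × 0.7452 = 0.283 kg/m³.

0.283 kg/m³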